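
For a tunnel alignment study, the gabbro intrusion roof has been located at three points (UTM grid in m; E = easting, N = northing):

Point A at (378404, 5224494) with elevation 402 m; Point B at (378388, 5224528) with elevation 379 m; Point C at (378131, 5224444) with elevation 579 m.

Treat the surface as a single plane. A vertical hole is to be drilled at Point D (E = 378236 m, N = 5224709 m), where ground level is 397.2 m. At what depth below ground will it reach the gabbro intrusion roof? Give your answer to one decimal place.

Two edge vectors: Point A→Point B = (-16, 34, -23), Point A→Point C = (-273, -50, 177).
Normal n = (Point A→Point B) × (Point A→Point C) = (4868, 9111, 10082).
So ∂z/∂E = −n_x/n_z = −0.482840706 and ∂z/∂N = −n_y/n_z = −0.903689744.
Intercept c from Point A: 402 + 182708.85 + 4721321.65 = 4904432.50.
At (378236, 5224709): z_contact = −182627.74 − 4721515.94 + 4904432.50 = 288.82 m.
Depth below ground = 397.2 − 288.82 = 108.4 m.

108.4 m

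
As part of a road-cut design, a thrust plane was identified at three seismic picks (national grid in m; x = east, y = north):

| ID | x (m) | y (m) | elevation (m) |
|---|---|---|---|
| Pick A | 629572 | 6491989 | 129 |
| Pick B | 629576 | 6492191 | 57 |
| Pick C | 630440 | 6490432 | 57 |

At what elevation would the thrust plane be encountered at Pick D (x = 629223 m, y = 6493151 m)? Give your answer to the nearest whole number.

Let the plane be z = a·x + b·y + c.
Pick B−Pick A: 4a + 202b = −72;  Pick C−Pick A: 868a − 1557b = −72.
Solving gives a = −0.69753916, b = −0.34262299.
Then c = 129 − a·629572 − b·6491989 = 2663584.79.
At (629223, 6493151): z = −438907.7 − 2224702.8 + 2663584.79 = -25.7 m.

-26 m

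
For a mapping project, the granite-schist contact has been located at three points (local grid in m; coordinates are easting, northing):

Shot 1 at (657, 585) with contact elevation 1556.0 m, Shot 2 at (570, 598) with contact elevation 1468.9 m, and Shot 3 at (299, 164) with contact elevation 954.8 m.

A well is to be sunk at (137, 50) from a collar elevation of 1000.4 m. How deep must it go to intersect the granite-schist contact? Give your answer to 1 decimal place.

Two edge vectors: Shot 1→Shot 2 = (-87, 13, -87.1), Shot 1→Shot 3 = (-358, -421, -601.2).
Normal n = (Shot 1→Shot 2) × (Shot 1→Shot 3) = (-44484.7, -21122.6, 41281).
So ∂z/∂easting = −n_x/n_z = 1.07761 and ∂z/∂northing = −n_y/n_z = 0.51168.
Intercept c from Shot 1: 1556 − 707.99 − 299.33 = 548.68.
At (137, 50): z_contact = 147.63 + 25.58 + 548.68 = 721.90 m.
Depth below ground = 1000.4 − 721.90 = 278.5 m.

278.5 m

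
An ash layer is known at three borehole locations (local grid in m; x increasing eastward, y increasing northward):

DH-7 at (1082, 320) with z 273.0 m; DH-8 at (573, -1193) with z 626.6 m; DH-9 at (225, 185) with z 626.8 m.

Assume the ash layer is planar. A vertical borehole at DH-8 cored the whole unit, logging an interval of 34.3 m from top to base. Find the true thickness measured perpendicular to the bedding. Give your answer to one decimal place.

31.7 m

Let the plane be z = a·x + b·y + c.
DH-8−DH-7: −509a − 1513b = 353.6;  DH-9−DH-7: −857a − 135b = 353.8.
Solving gives a = −0.39706, b = −0.10013.
|∇z| = √(a²+b²) = 0.40949, so dip δ = arctan(0.40949) = 22.27°.
True thickness = vertical thickness × cos δ = 34.3 × cos 22.27° = 31.7 m.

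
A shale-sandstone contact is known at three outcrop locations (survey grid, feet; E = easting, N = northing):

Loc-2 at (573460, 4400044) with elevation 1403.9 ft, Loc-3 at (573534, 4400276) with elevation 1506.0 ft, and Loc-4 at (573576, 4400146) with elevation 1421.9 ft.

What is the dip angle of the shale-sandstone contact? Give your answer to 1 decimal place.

32.3°

Two edge vectors: Loc-2→Loc-3 = (74, 232, 102.1), Loc-2→Loc-4 = (116, 102, 18).
Normal n = (Loc-2→Loc-3) × (Loc-2→Loc-4) = (-6238.2, 10511.6, -19364).
So ∂z/∂E = −n_x/n_z = −0.32215 and ∂z/∂N = −n_y/n_z = 0.54284.
Gradient magnitude |∇z| = √(a² + b²) = √(0.10378 + 0.29468) = 0.63124.
True dip = arctan(0.63124) = 32.3°, dipping toward SSE (azimuth ≈ 149°).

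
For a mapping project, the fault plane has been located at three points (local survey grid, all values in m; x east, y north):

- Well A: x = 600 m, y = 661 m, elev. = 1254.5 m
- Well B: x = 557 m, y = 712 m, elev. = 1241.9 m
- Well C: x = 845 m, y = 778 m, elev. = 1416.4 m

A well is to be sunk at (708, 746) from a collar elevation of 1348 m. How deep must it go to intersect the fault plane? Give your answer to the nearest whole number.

Let the plane be z = a·x + b·y + c.
Well B−Well A: −43a + 51b = −12.6;  Well C−Well A: 245a + 117b = 161.9.
Solving gives a = 0.55524, b = 0.22108.
Then c = 1254.5 − a·600 − b·661 = 775.22.
At (708, 746): z_contact = 393.1 + 164.9 + 775.22 = 1333.3 m.
Depth below ground = 1348 − 1333.3 = 15 m.

15 m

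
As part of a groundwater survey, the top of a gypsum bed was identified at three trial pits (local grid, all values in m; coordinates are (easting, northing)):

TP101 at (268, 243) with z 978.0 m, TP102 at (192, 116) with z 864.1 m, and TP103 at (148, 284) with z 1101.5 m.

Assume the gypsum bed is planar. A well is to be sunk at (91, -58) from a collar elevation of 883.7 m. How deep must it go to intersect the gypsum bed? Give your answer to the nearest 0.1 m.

Two edge vectors: TP101→TP102 = (-76, -127, -113.9), TP101→TP103 = (-120, 41, 123.5).
Normal n = (TP101→TP102) × (TP101→TP103) = (-11014.6, 23054, -18356).
So ∂z/∂E = −n_x/n_z = −0.60005 and ∂z/∂N = −n_y/n_z = 1.25594.
Intercept c from TP101: 978 + 160.81 − 305.19 = 833.62.
At (91, -58): z_contact = −54.60 − 72.84 + 833.62 = 706.17 m.
Depth below ground = 883.7 − 706.17 = 177.5 m.

177.5 m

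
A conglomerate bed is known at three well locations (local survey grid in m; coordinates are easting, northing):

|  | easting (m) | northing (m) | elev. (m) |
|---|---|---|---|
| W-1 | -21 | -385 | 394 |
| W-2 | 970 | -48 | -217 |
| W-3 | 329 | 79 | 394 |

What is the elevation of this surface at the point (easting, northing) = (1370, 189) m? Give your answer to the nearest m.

-400 m

Two edge vectors: W-1→W-2 = (991, 337, -611), W-1→W-3 = (350, 464, 0).
Normal n = (W-1→W-2) × (W-1→W-3) = (283504, -213850, 341874).
So ∂z/∂easting = −n_x/n_z = −0.82926 and ∂z/∂northing = −n_y/n_z = 0.62552.
Intercept c from W-1: 394 − 17.41 + 240.83 = 617.41.
At (1370, 189): z = −1136.1 + 118.2 + 617.41 = -400.5 m.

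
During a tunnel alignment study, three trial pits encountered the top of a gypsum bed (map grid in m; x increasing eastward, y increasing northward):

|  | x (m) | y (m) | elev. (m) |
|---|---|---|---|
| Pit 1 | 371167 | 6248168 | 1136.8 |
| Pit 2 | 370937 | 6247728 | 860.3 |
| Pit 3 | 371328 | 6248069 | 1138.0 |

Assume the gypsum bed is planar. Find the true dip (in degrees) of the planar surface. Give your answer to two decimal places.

Let the plane be z = a·x + b·y + c.
Pit 2−Pit 1: −230a − 440b = −276.5;  Pit 3−Pit 1: 161a − 99b = 1.2.
Solving gives a = 0.29806, b = 0.47260.
Gradient magnitude |∇z| = √(a² + b²) = √(0.08884 + 0.22335) = 0.55874.
True dip = arctan(0.55874) = 29.19°, dipping toward SSW (azimuth ≈ 212°).

29.19°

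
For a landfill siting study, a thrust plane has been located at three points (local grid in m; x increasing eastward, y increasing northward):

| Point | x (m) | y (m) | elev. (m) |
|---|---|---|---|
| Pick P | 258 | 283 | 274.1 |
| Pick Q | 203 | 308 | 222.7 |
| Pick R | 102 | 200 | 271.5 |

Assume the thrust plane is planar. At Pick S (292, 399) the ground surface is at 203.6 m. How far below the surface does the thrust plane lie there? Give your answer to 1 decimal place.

Two edge vectors: Pick P→Pick Q = (-55, 25, -51.4), Pick P→Pick R = (-156, -83, -2.6).
Normal n = (Pick P→Pick Q) × (Pick P→Pick R) = (-4331.2, 7875.4, 8465).
So ∂z/∂x = −n_x/n_z = 0.51166 and ∂z/∂y = −n_y/n_z = −0.93035.
Intercept c from Pick P: 274.1 − 132.01 + 263.29 = 405.38.
At (292, 399): z_contact = 149.40 − 371.21 + 405.38 = 183.58 m.
Depth below ground = 203.6 − 183.58 = 20.0 m.

20.0 m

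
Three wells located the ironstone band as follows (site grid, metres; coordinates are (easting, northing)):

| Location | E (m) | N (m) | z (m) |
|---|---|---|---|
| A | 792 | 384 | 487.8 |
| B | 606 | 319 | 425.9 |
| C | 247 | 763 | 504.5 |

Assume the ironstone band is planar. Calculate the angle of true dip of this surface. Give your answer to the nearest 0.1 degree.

Let the plane be z = a·E + b·N + c.
B−A: −186a − 65b = −61.9;  C−A: −545a + 379b = 16.7.
Solving gives a = 0.21124, b = 0.34783.
Gradient magnitude |∇z| = √(a² + b²) = √(0.04462 + 0.12099) = 0.40695.
True dip = arctan(0.40695) = 22.1°, dipping toward SSW (azimuth ≈ 211°).

22.1°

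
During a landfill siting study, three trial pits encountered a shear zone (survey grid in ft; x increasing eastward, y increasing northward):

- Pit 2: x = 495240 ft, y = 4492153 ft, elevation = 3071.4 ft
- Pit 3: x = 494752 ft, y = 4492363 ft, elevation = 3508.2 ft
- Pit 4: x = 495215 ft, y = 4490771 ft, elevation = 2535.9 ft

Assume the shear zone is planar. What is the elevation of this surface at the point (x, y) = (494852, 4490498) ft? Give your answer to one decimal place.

2688.9 ft

Let the plane be z = a·x + b·y + c.
Pit 3−Pit 2: −488a + 210b = 436.8;  Pit 4−Pit 2: −25a − 1382b = −535.5.
Solving gives a = −0.722711744, b = 0.400555567.
Then c = 3071.4 − a·495240 − b·4492153 = −1438369.73.
At (494852, 4490498): z = −357635.4 + 1798694.0 − 1438369.73 = 2688.9 ft.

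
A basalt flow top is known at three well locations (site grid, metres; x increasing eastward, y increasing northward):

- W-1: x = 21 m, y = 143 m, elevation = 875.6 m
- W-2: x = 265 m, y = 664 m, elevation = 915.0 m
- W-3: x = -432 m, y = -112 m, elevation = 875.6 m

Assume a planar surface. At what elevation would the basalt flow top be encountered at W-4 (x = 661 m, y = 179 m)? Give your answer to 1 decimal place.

Let the plane be z = a·x + b·y + c.
W-2−W-1: 244a + 521b = 39.4;  W-3−W-1: −453a − 255b = 0.
Solving gives a = −0.05781, b = 0.10270.
Then c = 875.6 − a·21 − b·143 = 862.13.
At (661, 179): z = −38.2 + 18.4 + 862.13 = 842.3 m.

842.3 m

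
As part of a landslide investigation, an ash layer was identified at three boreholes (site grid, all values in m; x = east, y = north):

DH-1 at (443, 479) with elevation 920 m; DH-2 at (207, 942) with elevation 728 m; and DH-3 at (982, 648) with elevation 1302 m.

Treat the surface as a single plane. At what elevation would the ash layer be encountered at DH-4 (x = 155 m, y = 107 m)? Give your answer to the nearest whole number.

Let the plane be z = a·x + b·y + c.
DH-2−DH-1: −236a + 463b = −192;  DH-3−DH-1: 539a + 169b = 382.
Solving gives a = 0.72317, b = −0.04608.
Then c = 920 − a·443 − b·479 = 621.71.
At (155, 107): z = 112.1 − 4.9 + 621.71 = 728.9 m.

729 m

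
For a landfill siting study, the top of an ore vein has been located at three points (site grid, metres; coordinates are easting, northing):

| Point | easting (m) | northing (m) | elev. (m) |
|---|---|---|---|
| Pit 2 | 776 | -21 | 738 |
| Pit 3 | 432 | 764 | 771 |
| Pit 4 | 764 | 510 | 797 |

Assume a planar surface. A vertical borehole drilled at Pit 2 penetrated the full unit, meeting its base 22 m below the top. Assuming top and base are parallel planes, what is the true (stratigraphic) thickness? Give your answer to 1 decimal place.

Let the plane be z = a·easting + b·northing + c.
Pit 3−Pit 2: −344a + 785b = 33;  Pit 4−Pit 2: −12a + 531b = 59.
Solving gives a = 0.16619, b = 0.11487.
|∇z| = √(a²+b²) = 0.20203, so dip δ = arctan(0.20203) = 11.42°.
True thickness = vertical thickness × cos δ = 22 × cos 11.42° = 21.6 m.

21.6 m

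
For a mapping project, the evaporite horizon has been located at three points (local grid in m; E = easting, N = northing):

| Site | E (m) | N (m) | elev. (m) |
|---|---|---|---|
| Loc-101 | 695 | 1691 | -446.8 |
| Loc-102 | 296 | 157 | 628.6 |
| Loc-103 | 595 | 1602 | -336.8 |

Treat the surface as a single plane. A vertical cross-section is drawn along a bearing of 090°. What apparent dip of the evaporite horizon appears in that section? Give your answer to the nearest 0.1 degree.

Let the plane be z = a·E + b·N + c.
Loc-102−Loc-101: −399a − 1534b = 1075.4;  Loc-103−Loc-101: −100a − 89b = 110.
Solving gives a = −0.61948, b = −0.53991.
Unit vector along 090° is (sin 90°, cos 90°) = (1.0000, 0.0000).
Slope in that direction = a·(1.0000) + b·(0.0000) = −0.61948.
Apparent dip = arctan|0.61948| = 31.8° (true dip is 39.4°, so apparent ≤ true as expected).

31.8°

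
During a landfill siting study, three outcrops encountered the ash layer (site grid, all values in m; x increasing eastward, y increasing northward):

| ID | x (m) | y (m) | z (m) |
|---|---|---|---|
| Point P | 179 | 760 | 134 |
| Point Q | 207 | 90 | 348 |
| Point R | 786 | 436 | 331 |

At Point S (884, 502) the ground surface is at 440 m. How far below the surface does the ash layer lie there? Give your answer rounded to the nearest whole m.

Two edge vectors: Point P→Point Q = (28, -670, 214), Point P→Point R = (607, -324, 197).
Normal n = (Point P→Point Q) × (Point P→Point R) = (-62654, 124382, 397618).
So ∂z/∂x = −n_x/n_z = 0.15757 and ∂z/∂y = −n_y/n_z = −0.31282.
Intercept c from Point P: 134 − 28.21 + 237.74 = 343.54.
At (884, 502): z_contact = 139.3 − 157.0 + 343.54 = 325.8 m.
Depth below ground = 440 − 325.8 = 114 m.

114 m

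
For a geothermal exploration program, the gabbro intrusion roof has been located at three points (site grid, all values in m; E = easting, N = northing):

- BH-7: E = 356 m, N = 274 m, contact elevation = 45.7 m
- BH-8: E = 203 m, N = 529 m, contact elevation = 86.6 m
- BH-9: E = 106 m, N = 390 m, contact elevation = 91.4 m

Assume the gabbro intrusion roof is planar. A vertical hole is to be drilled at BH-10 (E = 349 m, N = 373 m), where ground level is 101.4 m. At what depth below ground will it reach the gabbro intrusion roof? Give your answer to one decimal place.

47.7 m

Let the plane be z = a·E + b·N + c.
BH-8−BH-7: −153a + 255b = 40.9;  BH-9−BH-7: −250a + 116b = 45.7.
Solving gives a = −0.15019, b = 0.07028.
Then c = 45.7 − a·356 − b·274 = 79.91.
At (349, 373): z_contact = −52.42 + 26.21 + 79.91 = 53.71 m.
Depth below ground = 101.4 − 53.71 = 47.7 m.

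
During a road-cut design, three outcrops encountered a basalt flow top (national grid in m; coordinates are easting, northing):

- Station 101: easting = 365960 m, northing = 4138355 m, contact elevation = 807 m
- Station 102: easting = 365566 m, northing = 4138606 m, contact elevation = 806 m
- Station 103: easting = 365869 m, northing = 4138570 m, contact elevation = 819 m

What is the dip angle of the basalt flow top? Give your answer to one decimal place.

5.4°

Let the plane be z = a·easting + b·northing + c.
Station 102−Station 101: −394a + 251b = −1;  Station 103−Station 101: −91a + 215b = 12.
Solving gives a = 0.05216, b = 0.07789.
Gradient magnitude |∇z| = √(a² + b²) = √(0.00272 + 0.00607) = 0.09374.
True dip = arctan(0.09374) = 5.4°, dipping toward SW (azimuth ≈ 214°).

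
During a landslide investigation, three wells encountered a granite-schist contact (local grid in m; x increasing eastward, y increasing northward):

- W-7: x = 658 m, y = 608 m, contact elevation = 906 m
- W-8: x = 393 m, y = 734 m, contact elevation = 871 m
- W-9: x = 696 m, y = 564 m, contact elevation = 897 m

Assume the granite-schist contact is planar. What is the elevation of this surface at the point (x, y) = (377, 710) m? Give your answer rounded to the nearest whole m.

Two edge vectors: W-7→W-8 = (-265, 126, -35), W-7→W-9 = (38, -44, -9).
Normal n = (W-7→W-8) × (W-7→W-9) = (-2674, -3715, 6872).
So ∂z/∂x = −n_x/n_z = 0.38912 and ∂z/∂y = −n_y/n_z = 0.54060.
Intercept c from W-7: 906 − 256.04 − 328.68 = 321.28.
At (377, 710): z = 146.7 + 383.8 + 321.28 = 851.8 m.

852 m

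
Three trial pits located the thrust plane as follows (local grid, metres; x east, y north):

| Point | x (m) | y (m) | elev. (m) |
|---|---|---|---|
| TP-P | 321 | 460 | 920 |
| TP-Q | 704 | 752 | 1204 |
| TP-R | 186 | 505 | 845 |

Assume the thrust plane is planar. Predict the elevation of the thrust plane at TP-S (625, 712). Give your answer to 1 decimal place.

1148.9 m

Let the plane be z = a·x + b·y + c.
TP-Q−TP-P: 383a + 292b = 284;  TP-R−TP-P: −135a + 45b = −75.
Solving gives a = 0.61213, b = 0.16971.
Then c = 920 − a·321 − b·460 = 645.44.
At (625, 712): z = 382.6 + 120.8 + 645.44 = 1148.9 m.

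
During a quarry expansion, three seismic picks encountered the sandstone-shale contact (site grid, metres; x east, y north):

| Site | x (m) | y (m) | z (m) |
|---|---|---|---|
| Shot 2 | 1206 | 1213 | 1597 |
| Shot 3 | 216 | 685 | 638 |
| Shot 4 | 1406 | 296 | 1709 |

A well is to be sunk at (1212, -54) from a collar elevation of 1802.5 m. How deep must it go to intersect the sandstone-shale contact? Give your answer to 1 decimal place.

Two edge vectors: Shot 2→Shot 3 = (-990, -528, -959), Shot 2→Shot 4 = (200, -917, 112).
Normal n = (Shot 2→Shot 3) × (Shot 2→Shot 4) = (-938539, -80920, 1013430).
So ∂z/∂x = −n_x/n_z = 0.926101 and ∂z/∂y = −n_y/n_z = 0.079848.
Intercept c from Shot 2: 1597 − 1116.88 − 96.86 = 383.27.
At (1212, -54): z_contact = 1122.43 − 4.31 + 383.27 = 1501.39 m.
Depth below ground = 1802.5 − 1501.39 = 301.1 m.

301.1 m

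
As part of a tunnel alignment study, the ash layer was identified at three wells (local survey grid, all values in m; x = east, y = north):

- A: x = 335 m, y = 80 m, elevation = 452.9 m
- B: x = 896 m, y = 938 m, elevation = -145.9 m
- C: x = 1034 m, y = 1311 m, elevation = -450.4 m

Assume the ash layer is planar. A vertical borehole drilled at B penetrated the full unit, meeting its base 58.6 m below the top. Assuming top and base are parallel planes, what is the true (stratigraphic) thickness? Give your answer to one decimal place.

Let the plane be z = a·x + b·y + c.
B−A: 561a + 858b = −598.8;  C−A: 699a + 1231b = −903.3.
Solving gives a = 0.41727, b = −0.97073.
|∇z| = √(a²+b²) = 1.05662, so dip δ = arctan(1.05662) = 46.58°.
True thickness = vertical thickness × cos δ = 58.6 × cos 46.58° = 40.3 m.

40.3 m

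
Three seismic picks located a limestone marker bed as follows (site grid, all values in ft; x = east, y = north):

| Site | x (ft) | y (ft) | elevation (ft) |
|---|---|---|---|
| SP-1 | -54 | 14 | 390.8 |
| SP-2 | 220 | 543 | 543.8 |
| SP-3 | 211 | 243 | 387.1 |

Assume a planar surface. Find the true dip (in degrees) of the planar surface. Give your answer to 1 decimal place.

35.7°

Let the plane be z = a·x + b·y + c.
SP-2−SP-1: 274a + 529b = 153;  SP-3−SP-1: 265a + 229b = −3.7.
Solving gives a = −0.47772, b = 0.53666.
Gradient magnitude |∇z| = √(a² + b²) = √(0.22822 + 0.28801) = 0.71849.
True dip = arctan(0.71849) = 35.7°, dipping toward SE (azimuth ≈ 138°).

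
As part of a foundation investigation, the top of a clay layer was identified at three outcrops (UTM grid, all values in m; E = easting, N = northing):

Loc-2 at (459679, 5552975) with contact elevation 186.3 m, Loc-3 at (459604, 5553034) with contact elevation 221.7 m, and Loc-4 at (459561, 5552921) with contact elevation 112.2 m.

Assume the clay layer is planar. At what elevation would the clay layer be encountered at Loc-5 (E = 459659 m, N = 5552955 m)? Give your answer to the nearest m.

Two edge vectors: Loc-2→Loc-3 = (-75, 59, 35.4), Loc-2→Loc-4 = (-118, -54, -74.1).
Normal n = (Loc-2→Loc-3) × (Loc-2→Loc-4) = (-2460.3, -9734.7, 11012).
So ∂z/∂E = −n_x/n_z = 0.22341991 and ∂z/∂N = −n_y/n_z = 0.88400835.
Intercept c from Loc-2: 186.3 − 102701.44 − 4908876.29 = −5011391.43.
At (459659, 5552955): z = 102697.0 + 4908858.6 − 5011391.43 = 164.2 m.

164 m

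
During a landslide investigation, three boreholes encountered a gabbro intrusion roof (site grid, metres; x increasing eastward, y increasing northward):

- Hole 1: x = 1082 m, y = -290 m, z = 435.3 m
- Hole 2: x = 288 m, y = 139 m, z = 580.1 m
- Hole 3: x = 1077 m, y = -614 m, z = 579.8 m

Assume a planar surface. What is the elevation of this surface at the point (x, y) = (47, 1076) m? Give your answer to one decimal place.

269.5 m

Let the plane be z = a·x + b·y + c.
Hole 2−Hole 1: −794a + 429b = 144.8;  Hole 3−Hole 1: −5a − 324b = 144.5.
Solving gives a = −0.419835, b = −0.439509.
Then c = 435.3 − a·1082 − b·-290 = 762.10.
At (47, 1076): z = −19.7 − 472.9 + 762.10 = 269.5 m.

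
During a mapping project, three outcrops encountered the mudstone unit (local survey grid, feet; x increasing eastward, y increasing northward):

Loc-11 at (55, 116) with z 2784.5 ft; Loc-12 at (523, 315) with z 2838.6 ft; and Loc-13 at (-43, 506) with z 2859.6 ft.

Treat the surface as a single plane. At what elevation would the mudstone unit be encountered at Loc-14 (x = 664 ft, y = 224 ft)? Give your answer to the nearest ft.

Let the plane be z = a·x + b·y + c.
Loc-12−Loc-11: 468a + 199b = 54.1;  Loc-13−Loc-11: −98a + 390b = 75.1.
Solving gives a = 0.03046, b = 0.20022.
Then c = 2784.5 − a·55 − b·116 = 2759.60.
At (664, 224): z = 20.2 + 44.8 + 2759.60 = 2824.7 ft.

2825 ft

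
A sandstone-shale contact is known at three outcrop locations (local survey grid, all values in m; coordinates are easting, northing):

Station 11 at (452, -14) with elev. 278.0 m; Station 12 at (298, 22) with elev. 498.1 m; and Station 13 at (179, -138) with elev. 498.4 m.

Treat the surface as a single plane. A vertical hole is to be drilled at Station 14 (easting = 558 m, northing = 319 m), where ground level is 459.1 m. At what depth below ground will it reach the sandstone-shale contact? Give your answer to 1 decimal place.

9.2 m

Let the plane be z = a·easting + b·northing + c.
Station 12−Station 11: −154a + 36b = 220.1;  Station 13−Station 11: −273a − 124b = 220.4.
Solving gives a = −1.21791, b = 0.90394.
Then c = 278 − a·452 − b·-14 = 841.15.
At (558, 319): z_contact = −679.59 + 288.36 + 841.15 = 449.92 m.
Depth below ground = 459.1 − 449.92 = 9.2 m.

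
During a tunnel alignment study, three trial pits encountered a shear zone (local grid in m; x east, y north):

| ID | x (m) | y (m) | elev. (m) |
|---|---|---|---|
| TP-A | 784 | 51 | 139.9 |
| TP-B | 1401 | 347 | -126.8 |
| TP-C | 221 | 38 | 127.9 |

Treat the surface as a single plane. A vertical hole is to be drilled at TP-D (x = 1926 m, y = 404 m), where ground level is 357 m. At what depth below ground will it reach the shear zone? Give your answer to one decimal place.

517.2 m

Two edge vectors: TP-A→TP-B = (617, 296, -266.7), TP-A→TP-C = (-563, -13, -12).
Normal n = (TP-A→TP-B) × (TP-A→TP-C) = (-7019.1, 157556.1, 158627).
So ∂z/∂x = −n_x/n_z = 0.044249 and ∂z/∂y = −n_y/n_z = −0.993249.
Intercept c from TP-A: 139.9 − 34.69 + 50.66 = 155.86.
At (1926, 404): z_contact = 85.22 − 401.27 + 155.86 = -160.18 m.
Depth below ground = 357 − (-160.18) = 517.2 m.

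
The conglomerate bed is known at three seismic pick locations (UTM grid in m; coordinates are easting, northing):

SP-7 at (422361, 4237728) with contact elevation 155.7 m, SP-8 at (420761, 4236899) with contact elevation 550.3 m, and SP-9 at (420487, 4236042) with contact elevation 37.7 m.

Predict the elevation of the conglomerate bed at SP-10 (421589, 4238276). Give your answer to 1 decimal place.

Let the plane be z = a·easting + b·northing + c.
SP-8−SP-7: −1600a − 829b = 394.6;  SP-9−SP-7: −1874a − 1686b = −118.
Solving gives a = −0.667029354, b = 0.811395616.
Then c = 155.7 − a·422361 − b·4237728 = −3156591.04.
At (421589, 4238276): z = −281212.2 + 3438918.6 − 3156591.04 = 1115.3 m.

1115.3 m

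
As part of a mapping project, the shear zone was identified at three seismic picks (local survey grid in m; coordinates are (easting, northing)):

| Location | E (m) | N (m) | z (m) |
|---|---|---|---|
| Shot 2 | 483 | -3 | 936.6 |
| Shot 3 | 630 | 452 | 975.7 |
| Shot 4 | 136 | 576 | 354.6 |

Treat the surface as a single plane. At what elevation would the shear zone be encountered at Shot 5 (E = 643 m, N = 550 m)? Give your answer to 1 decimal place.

Let the plane be z = a·E + b·N + c.
Shot 3−Shot 2: 147a + 455b = 39.1;  Shot 4−Shot 2: −347a + 579b = −582.
Solving gives a = 1.18293, b = −0.29624.
Then c = 936.6 − a·483 − b·-3 = 364.36.
At (643, 550): z = 760.6 − 162.9 + 364.36 = 962.0 m.

962.0 m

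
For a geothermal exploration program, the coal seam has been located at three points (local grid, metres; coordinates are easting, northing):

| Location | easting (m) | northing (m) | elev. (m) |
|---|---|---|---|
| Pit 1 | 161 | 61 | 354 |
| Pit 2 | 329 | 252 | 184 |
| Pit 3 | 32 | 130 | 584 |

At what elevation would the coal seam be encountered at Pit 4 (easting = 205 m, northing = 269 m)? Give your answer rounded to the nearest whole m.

382 m

Two edge vectors: Pit 1→Pit 2 = (168, 191, -170), Pit 1→Pit 3 = (-129, 69, 230).
Normal n = (Pit 1→Pit 2) × (Pit 1→Pit 3) = (55660, -16710, 36231).
So ∂z/∂easting = −n_x/n_z = −1.53625 and ∂z/∂northing = −n_y/n_z = 0.46121.
Intercept c from Pit 1: 354 + 247.34 − 28.13 = 573.20.
At (205, 269): z = −314.9 + 124.1 + 573.20 = 382.3 m.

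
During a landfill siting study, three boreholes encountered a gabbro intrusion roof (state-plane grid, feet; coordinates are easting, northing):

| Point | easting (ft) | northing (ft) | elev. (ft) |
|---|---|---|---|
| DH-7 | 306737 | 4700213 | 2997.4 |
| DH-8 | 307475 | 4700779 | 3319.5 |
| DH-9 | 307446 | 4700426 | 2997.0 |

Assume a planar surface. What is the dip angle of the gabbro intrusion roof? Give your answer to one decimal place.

Two edge vectors: DH-7→DH-8 = (738, 566, 322.1), DH-7→DH-9 = (709, 213, -0.4).
Normal n = (DH-7→DH-8) × (DH-7→DH-9) = (-68833.7, 228664.1, -244100).
So ∂z/∂easting = −n_x/n_z = −0.28199 and ∂z/∂northing = −n_y/n_z = 0.93676.
Gradient magnitude |∇z| = √(a² + b²) = √(0.07952 + 0.87753) = 0.97829.
True dip = arctan(0.97829) = 44.4°, dipping toward SSE (azimuth ≈ 163°).

44.4°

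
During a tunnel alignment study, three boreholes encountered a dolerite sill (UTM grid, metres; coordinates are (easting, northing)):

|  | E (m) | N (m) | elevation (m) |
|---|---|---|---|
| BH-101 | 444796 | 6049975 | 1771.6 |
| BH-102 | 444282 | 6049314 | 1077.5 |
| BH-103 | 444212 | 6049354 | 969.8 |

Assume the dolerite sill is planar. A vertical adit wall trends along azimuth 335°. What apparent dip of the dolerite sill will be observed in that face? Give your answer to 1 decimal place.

35.7°

Let the plane be z = a·E + b·N + c.
BH-102−BH-101: −514a − 661b = −694.1;  BH-103−BH-101: −584a − 621b = −801.8.
Solving gives a = 1.48068, b = −0.10131.
Unit vector along 335° is (sin 335°, cos 335°) = (-0.4226, 0.9063).
Slope in that direction = a·(-0.4226) + b·(0.9063) = −0.71758.
Apparent dip = arctan|0.71758| = 35.7° (true dip is 56.0°, so apparent ≤ true as expected).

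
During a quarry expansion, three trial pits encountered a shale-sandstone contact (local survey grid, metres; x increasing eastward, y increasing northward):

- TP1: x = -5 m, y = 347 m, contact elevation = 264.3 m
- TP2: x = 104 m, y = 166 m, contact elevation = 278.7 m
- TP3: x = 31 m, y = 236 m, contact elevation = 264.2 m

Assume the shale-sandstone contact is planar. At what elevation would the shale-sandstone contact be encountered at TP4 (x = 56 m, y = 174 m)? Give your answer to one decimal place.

Let the plane be z = a·x + b·y + c.
TP2−TP1: 109a − 181b = 14.4;  TP3−TP1: 36a − 111b = −0.1.
Solving gives a = 0.28954, b = 0.09481.
Then c = 264.3 − a·-5 − b·347 = 232.85.
At (56, 174): z = 16.2 + 16.5 + 232.85 = 265.6 m.

265.6 m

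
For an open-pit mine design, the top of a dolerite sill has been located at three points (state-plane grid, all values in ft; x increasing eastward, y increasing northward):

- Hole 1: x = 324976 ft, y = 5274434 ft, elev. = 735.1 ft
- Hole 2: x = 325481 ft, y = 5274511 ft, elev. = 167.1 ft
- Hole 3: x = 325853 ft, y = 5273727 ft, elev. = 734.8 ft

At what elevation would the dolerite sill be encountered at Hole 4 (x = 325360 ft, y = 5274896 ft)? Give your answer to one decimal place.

-170.0 ft

Let the plane be z = a·x + b·y + c.
Hole 2−Hole 1: 505a + 77b = −568;  Hole 3−Hole 1: 877a − 707b = −0.3.
Solving gives a = −0.945909451, b = −1.172931525.
Then c = 735.1 − a·324976 − b·5274434 = 6494682.89.
At (325360, 5274896): z = −307761.1 − 6187091.8 + 6494682.89 = -170.0 ft.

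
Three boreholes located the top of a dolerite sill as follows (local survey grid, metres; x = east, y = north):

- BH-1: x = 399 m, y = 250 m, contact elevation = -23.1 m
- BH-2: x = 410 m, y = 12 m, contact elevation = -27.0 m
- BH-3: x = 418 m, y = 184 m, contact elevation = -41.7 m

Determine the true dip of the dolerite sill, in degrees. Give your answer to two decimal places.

47.70°

Two edge vectors: BH-1→BH-2 = (11, -238, -3.9), BH-1→BH-3 = (19, -66, -18.6).
Normal n = (BH-1→BH-2) × (BH-1→BH-3) = (4169.4, 130.5, 3796).
So ∂z/∂x = −n_x/n_z = −1.09837 and ∂z/∂y = −n_y/n_z = −0.03438.
Gradient magnitude |∇z| = √(a² + b²) = √(1.20641 + 0.00118) = 1.09890.
True dip = arctan(1.09890) = 47.70°, dipping toward E (azimuth ≈ 088°).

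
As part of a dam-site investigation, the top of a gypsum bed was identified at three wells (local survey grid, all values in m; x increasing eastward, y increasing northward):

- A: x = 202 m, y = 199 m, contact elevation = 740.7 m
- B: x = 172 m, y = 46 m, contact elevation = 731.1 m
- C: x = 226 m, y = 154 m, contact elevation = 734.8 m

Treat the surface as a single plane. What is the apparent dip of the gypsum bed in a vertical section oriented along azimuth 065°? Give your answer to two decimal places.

2.90°

Two edge vectors: A→B = (-30, -153, -9.6), A→C = (24, -45, -5.9).
Normal n = (A→B) × (A→C) = (470.7, -407.4, 5022).
So ∂z/∂x = −n_x/n_z = −0.09373 and ∂z/∂y = −n_y/n_z = 0.08112.
Unit vector along 065° is (sin 65°, cos 65°) = (0.9063, 0.4226).
Slope in that direction = a·(0.9063) + b·(0.4226) = −0.05066.
Apparent dip = arctan|0.05066| = 2.90° (true dip is 7.1°, so apparent ≤ true as expected).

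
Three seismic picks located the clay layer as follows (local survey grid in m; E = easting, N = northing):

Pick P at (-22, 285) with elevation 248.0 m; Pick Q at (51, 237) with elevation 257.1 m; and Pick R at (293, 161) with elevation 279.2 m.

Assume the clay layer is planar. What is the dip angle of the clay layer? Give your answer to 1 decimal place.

6.5°

Let the plane be z = a·E + b·N + c.
Pick Q−Pick P: 73a − 48b = 9.1;  Pick R−Pick P: 315a − 124b = 31.2.
Solving gives a = 0.06084, b = −0.09705.
Gradient magnitude |∇z| = √(a² + b²) = √(0.00370 + 0.00942) = 0.11455.
True dip = arctan(0.11455) = 6.5°, dipping toward NNW (azimuth ≈ 328°).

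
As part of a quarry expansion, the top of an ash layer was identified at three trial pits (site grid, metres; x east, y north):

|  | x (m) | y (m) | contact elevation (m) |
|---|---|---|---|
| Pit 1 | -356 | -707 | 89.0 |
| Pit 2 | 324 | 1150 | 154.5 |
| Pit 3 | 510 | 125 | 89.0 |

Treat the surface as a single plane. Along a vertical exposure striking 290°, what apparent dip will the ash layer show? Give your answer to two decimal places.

Two edge vectors: Pit 1→Pit 2 = (680, 1857, 65.5), Pit 1→Pit 3 = (866, 832, 0).
Normal n = (Pit 1→Pit 2) × (Pit 1→Pit 3) = (-54496, 56723, -1042402).
So ∂z/∂x = −n_x/n_z = −0.05228 and ∂z/∂y = −n_y/n_z = 0.05442.
Unit vector along 290° is (sin 290°, cos 290°) = (-0.9397, 0.3420).
Slope in that direction = a·(-0.9397) + b·(0.3420) = 0.06774.
Apparent dip = arctan|0.06774| = 3.88° (true dip is 4.3°, so apparent ≤ true as expected).

3.88°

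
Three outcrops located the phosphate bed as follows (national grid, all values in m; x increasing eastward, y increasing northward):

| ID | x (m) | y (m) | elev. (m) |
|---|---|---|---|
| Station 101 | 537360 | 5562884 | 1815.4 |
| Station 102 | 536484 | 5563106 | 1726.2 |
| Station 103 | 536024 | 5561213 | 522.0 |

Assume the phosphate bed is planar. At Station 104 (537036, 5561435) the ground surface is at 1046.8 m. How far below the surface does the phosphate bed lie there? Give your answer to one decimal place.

Let the plane be z = a·x + b·y + c.
Station 102−Station 101: −876a + 222b = −89.2;  Station 103−Station 101: −1336a − 1671b = −1293.4.
Solving gives a = 0.247779467, b = 0.575922581.
Then c = 1815.4 − a·537360 − b·5562884 = −3335121.88.
At (537036, 5561435): z_contact = 133066.49 + 3202956.00 − 3335121.88 = 900.61 m.
Depth below ground = 1046.8 − 900.61 = 146.2 m.

146.2 m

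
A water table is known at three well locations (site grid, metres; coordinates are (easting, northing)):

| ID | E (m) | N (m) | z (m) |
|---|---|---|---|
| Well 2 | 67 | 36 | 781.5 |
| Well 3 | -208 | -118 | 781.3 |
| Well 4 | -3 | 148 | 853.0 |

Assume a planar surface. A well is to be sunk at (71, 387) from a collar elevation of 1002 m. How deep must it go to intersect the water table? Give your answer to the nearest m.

Two edge vectors: Well 2→Well 3 = (-275, -154, -0.2), Well 2→Well 4 = (-70, 112, 71.5).
Normal n = (Well 2→Well 3) × (Well 2→Well 4) = (-10988.6, 19676.5, -41580).
So ∂z/∂E = −n_x/n_z = −0.26428 and ∂z/∂N = −n_y/n_z = 0.47322.
Intercept c from Well 2: 781.5 + 17.71 − 17.04 = 782.17.
At (71, 387): z_contact = −18.8 + 183.1 + 782.17 = 946.5 m.
Depth below ground = 1002 − 946.5 = 55 m.

55 m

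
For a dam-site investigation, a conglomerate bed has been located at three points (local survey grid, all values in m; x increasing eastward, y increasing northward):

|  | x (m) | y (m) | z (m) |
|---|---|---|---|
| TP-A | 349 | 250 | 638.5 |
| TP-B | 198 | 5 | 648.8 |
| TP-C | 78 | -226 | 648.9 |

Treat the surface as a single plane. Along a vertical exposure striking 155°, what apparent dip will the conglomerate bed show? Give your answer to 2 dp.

Two edge vectors: TP-A→TP-B = (-151, -245, 10.3), TP-A→TP-C = (-271, -476, 10.4).
Normal n = (TP-A→TP-B) × (TP-A→TP-C) = (2354.8, -1220.9, 5481).
So ∂z/∂x = −n_x/n_z = −0.42963 and ∂z/∂y = −n_y/n_z = 0.22275.
Unit vector along 155° is (sin 155°, cos 155°) = (0.4226, -0.9063).
Slope in that direction = a·(0.4226) + b·(-0.9063) = −0.38345.
Apparent dip = arctan|0.38345| = 20.98° (true dip is 25.8°, so apparent ≤ true as expected).

20.98°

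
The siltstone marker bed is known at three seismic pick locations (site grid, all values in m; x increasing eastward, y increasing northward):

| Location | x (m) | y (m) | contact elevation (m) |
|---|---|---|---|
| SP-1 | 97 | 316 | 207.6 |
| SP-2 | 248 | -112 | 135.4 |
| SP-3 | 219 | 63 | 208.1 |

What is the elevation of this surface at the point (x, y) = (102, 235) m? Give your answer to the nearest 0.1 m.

162.8 m

Two edge vectors: SP-1→SP-2 = (151, -428, -72.2), SP-1→SP-3 = (122, -253, 0.5).
Normal n = (SP-1→SP-2) × (SP-1→SP-3) = (-18480.6, -8883.9, 14013).
So ∂z/∂x = −n_x/n_z = 1.31882 and ∂z/∂y = −n_y/n_z = 0.63398.
Intercept c from SP-1: 207.6 − 127.93 − 200.34 = −120.66.
At (102, 235): z = 134.5 + 149.0 − 120.66 = 162.8 m.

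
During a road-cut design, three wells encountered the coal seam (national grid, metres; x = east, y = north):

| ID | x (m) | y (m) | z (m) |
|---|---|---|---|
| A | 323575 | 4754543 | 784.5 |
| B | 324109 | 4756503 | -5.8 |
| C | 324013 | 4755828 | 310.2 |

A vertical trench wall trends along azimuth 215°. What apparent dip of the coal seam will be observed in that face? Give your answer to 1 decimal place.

8.8°

Let the plane be z = a·x + b·y + c.
B−A: 534a + 1960b = −790.3;  C−A: 438a + 1285b = −474.3.
Solving gives a = 0.49862, b = −0.53906.
Unit vector along 215° is (sin 215°, cos 215°) = (-0.5736, -0.8192).
Slope in that direction = a·(-0.5736) + b·(-0.8192) = 0.15558.
Apparent dip = arctan|0.15558| = 8.8° (true dip is 36.3°, so apparent ≤ true as expected).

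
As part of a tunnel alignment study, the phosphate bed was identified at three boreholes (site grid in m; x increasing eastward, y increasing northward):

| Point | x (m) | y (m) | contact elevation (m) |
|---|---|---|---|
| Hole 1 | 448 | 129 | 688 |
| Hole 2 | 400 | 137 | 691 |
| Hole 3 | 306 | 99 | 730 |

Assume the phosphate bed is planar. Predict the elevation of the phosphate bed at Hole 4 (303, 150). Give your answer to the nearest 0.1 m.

699.0 m

Let the plane be z = a·x + b·y + c.
Hole 2−Hole 1: −48a + 8b = 3;  Hole 3−Hole 1: −142a − 30b = 42.
Solving gives a = −0.16537, b = −0.61724.
Then c = 688 − a·448 − b·129 = 841.71.
At (303, 150): z = −50.1 − 92.6 + 841.71 = 699.0 m.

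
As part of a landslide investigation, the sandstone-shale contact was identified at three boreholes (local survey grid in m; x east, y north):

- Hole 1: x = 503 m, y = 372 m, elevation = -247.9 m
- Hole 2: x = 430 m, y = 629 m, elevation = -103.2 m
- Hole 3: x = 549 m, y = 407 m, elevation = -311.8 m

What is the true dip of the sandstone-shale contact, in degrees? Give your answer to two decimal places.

Let the plane be z = a·x + b·y + c.
Hole 2−Hole 1: −73a + 257b = 144.7;  Hole 3−Hole 1: 46a + 35b = −63.9.
Solving gives a = −1.49453, b = 0.13852.
Gradient magnitude |∇z| = √(a² + b²) = √(2.23361 + 0.01919) = 1.50093.
True dip = arctan(1.50093) = 56.33°, dipping toward E (azimuth ≈ 095°).

56.33°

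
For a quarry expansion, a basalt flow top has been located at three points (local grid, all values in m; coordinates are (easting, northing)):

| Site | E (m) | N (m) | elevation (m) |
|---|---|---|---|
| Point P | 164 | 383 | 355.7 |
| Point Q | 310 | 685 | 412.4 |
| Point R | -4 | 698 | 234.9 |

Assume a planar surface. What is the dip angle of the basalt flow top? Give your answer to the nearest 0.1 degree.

29.6°

Let the plane be z = a·E + b·N + c.
Point Q−Point P: 146a + 302b = 56.7;  Point R−Point P: −168a + 315b = −120.8.
Solving gives a = 0.56181, b = −0.08386.
Gradient magnitude |∇z| = √(a² + b²) = √(0.31564 + 0.00703) = 0.56804.
True dip = arctan(0.56804) = 29.6°, dipping toward W (azimuth ≈ 278°).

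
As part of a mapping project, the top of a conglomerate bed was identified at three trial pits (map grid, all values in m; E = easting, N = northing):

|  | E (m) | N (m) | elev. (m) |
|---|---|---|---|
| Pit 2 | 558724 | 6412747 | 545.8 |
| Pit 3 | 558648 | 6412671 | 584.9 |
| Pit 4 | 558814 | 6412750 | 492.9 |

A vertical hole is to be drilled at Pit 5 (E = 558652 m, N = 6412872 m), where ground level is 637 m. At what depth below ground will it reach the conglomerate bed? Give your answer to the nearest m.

Two edge vectors: Pit 2→Pit 3 = (-76, -76, 39.1), Pit 2→Pit 4 = (90, 3, -52.9).
Normal n = (Pit 2→Pit 3) × (Pit 2→Pit 4) = (3903.1, -501.4, 6612).
So ∂z/∂E = −n_x/n_z = −0.59030551 and ∂z/∂N = −n_y/n_z = 0.07583182.
Intercept c from Pit 2: 545.8 + 329817.85 − 486290.28 = −155926.63.
At (558652, 6412872): z_contact = −329775.4 + 486299.8 − 155926.63 = 597.8 m.
Depth below ground = 637 − 597.8 = 39 m.

39 m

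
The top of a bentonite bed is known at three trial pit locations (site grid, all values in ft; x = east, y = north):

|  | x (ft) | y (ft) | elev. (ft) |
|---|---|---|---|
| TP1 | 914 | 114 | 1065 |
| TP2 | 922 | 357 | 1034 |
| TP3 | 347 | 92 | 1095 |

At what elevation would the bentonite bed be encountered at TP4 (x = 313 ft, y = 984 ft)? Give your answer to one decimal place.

984.2 ft

Two edge vectors: TP1→TP2 = (8, 243, -31), TP1→TP3 = (-567, -22, 30).
Normal n = (TP1→TP2) × (TP1→TP3) = (6608, 17337, 137605).
So ∂z/∂x = −n_x/n_z = −0.04802 and ∂z/∂y = −n_y/n_z = −0.12599.
Intercept c from TP1: 1065 + 43.89 + 14.36 = 1123.25.
At (313, 984): z = −15.0 − 124.0 + 1123.25 = 984.2 ft.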